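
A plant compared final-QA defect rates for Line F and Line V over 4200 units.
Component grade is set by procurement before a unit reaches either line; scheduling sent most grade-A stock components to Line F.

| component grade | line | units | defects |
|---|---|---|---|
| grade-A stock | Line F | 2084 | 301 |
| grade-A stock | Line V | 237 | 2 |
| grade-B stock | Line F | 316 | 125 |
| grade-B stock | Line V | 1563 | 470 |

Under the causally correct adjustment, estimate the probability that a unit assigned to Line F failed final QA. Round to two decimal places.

0.26

Line V is lower inside every component grade stratum but Line F is lower in aggregate. Whether to stratify depends on how component grade relates to the line.
Since component grade is a pre-existing factor (not a product of the line) and it affects the outcome on its own, it is a confounder. The stratified rates, not the pooled rate, identify the causal effect.
Standardising Line F to the population component grade mix: 0.553·301/2084 + 0.447·125/316 = 0.257.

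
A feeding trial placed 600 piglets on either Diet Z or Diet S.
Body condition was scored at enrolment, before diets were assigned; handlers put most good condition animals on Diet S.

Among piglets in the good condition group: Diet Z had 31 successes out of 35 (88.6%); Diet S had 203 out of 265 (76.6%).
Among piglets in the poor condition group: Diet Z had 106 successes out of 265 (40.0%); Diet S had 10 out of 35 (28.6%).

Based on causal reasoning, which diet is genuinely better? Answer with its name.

Nothing the diet does changes starting body condition; the imbalance is an allocation artefact. With starting body condition also predicting the outcome, the pooled figure is confounded, and the within-stratum comparison is the causal one.
Within each level — good condition: 88.6% vs 76.6%; poor condition: 40.0% vs 28.6% — Diet Z is higher every time.

Diet Z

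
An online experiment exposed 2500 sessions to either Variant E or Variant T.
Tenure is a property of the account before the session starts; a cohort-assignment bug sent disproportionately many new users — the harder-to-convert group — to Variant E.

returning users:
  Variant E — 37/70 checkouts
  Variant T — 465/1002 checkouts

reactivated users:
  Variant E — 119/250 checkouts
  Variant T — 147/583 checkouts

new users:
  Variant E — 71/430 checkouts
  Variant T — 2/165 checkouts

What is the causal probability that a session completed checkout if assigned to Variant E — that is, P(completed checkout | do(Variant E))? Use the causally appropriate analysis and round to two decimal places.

The stratified and pooled comparisons disagree (Variant E wins within each user tenure; Variant T wins overall), so the answer turns on the causal role of user tenure.
Here user tenure is a common cause — it drives both which variant a case falls under and the outcome. The crude comparison mixes populations; the stratum-specific rates are the causally relevant ones.
Standardising Variant E to the population user tenure mix: 0.429·37/70 + 0.333·119/250 + 0.238·71/430 = 0.425.

0.42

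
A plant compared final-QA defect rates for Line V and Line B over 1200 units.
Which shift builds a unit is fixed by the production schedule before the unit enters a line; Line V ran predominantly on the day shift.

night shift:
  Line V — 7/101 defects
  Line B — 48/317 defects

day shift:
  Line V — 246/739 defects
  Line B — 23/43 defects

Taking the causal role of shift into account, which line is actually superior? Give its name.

Line V

The imbalance in shift arose from how units were allocated, not from anything the line did; and shift independently affects the outcome. The pooled gap is confounded — condition on shift.
Within each level — night shift: 6.9% vs 15.1%; day shift: 33.3% vs 53.5% — Line V is lower every time.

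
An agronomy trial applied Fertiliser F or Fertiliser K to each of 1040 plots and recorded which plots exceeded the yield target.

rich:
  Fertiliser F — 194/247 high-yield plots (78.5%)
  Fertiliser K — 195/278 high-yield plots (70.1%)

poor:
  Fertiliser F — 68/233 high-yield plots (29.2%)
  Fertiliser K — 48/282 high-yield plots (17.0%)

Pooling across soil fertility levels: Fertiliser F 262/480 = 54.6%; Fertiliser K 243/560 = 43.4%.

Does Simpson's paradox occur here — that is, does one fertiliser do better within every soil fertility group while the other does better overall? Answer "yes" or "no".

Within each soil fertility level (rich 78.5% vs 70.1%; poor 29.2% vs 17.0%), Fertiliser F has the higher rate every time. Pooled: 54.6% vs 43.4% — Fertiliser F has the higher rate overall. They agree.

no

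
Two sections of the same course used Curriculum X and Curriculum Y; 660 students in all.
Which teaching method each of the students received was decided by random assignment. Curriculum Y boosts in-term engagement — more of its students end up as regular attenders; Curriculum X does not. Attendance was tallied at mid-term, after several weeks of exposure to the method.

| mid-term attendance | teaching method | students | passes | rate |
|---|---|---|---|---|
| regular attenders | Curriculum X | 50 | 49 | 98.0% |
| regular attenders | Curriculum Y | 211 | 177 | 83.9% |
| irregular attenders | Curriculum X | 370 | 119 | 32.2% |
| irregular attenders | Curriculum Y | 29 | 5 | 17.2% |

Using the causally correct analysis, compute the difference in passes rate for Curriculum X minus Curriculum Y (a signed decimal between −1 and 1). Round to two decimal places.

Within every mid-term attendance level Curriculum X has the higher rate, yet pooled Curriculum Y does — Simpson's reversal.
Mid-term attendance is recorded after the teaching method and is itself shifted by it — it sits on the causal path from teaching method to outcome. Conditioning on a mediator would strip out part of the effect we want; the pooled comparison gives the total causal effect.
The causal difference is the pooled difference: 0.400 − 0.758 = -0.358.

-0.36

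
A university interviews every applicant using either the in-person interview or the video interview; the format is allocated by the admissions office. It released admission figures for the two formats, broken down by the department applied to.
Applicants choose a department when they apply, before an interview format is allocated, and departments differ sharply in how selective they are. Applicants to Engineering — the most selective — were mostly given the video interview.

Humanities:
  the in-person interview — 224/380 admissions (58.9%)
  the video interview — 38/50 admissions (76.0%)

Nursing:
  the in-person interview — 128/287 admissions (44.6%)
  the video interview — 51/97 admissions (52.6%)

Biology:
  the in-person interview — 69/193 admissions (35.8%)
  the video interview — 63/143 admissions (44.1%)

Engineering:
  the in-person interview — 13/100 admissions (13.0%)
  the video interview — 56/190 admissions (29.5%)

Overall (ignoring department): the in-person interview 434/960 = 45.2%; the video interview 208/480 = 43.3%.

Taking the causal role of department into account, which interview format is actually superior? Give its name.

the video interview

Since department is a pre-existing factor (not a product of the interview format) and it affects the outcome on its own, it is a confounder. The stratified rates, not the pooled rate, identify the causal effect.
Within each level — Humanities: 58.9% vs 76.0%; Nursing: 44.6% vs 52.6%; Biology: 35.8% vs 44.1%; Engineering: 13.0% vs 29.5% — the video interview is higher every time.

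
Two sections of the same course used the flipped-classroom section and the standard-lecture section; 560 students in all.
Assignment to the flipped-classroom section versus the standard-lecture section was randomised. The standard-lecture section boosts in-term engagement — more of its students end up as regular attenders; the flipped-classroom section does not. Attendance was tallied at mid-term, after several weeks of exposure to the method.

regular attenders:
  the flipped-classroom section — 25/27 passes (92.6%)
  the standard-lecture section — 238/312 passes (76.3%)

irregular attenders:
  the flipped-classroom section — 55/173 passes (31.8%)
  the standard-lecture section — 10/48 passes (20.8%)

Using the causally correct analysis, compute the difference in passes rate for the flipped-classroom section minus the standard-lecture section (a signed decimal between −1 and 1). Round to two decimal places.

the flipped-classroom section is higher inside every mid-term attendance stratum but the standard-lecture section is higher in aggregate. Whether to stratify depends on how mid-term attendance relates to the teaching method.
The distribution of mid-term attendance is itself part of what the teaching method does — it is an intermediate outcome. Holding it fixed would remove that part of the effect; the total effect is the pooled difference.
The causal difference is the pooled difference: 0.400 − 0.689 = -0.289.

-0.29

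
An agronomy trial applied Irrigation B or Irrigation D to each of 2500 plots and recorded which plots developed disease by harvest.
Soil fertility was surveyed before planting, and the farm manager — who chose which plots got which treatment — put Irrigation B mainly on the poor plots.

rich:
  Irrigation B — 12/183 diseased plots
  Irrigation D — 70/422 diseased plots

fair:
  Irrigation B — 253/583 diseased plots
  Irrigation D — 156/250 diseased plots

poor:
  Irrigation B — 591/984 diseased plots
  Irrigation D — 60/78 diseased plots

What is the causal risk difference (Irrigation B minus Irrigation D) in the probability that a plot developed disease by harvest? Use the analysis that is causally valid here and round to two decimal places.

Within every soil fertility level Irrigation B has the lower rate, yet pooled Irrigation D does — Simpson's reversal.
The imbalance in soil fertility arose from how plots were allocated, not from anything the irrigation did; and soil fertility independently affects the outcome. The pooled gap is confounded — condition on soil fertility.
Adjusting over the population distribution of soil fertility: 0.242·(0.066−0.166) + 0.333·(0.434−0.624) + 0.425·(0.601−0.769) = -0.159.

-0.16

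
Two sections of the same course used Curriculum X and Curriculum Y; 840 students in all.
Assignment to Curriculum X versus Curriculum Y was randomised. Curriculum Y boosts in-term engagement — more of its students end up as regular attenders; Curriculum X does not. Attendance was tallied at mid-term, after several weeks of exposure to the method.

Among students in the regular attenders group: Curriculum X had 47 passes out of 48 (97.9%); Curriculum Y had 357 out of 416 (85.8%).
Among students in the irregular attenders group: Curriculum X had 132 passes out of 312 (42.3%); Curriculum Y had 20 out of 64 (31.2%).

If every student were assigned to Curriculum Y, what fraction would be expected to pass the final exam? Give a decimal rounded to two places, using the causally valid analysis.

0.79

The distribution of mid-term attendance is itself part of what the teaching method does — it is an intermediate outcome. Holding it fixed would remove that part of the effect; the total effect is the pooled difference.
So P(outcome | do(Curriculum Y)) is just the pooled rate for Curriculum Y: 377/480 = 0.785.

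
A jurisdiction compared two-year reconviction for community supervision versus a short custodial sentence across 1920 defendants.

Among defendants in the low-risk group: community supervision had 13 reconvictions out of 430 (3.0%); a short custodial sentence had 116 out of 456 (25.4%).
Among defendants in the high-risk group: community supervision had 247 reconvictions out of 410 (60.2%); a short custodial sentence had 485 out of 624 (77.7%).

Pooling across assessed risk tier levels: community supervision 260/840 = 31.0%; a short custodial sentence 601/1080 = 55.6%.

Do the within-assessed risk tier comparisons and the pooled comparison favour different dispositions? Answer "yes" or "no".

Within each assessed risk tier level (low-risk 3.0% vs 25.4%; high-risk 60.2% vs 77.7%), community supervision has the lower rate every time. Pooled: 31.0% vs 55.6% — community supervision has the lower rate overall. They agree.

no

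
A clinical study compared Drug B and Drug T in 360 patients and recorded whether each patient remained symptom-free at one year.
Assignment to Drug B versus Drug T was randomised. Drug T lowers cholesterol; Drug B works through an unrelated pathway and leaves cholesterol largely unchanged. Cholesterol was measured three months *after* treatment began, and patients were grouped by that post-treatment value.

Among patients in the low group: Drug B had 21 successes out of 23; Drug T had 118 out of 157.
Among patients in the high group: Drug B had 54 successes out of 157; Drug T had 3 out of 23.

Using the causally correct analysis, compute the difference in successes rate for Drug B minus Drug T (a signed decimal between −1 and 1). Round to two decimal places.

The stratified and pooled comparisons disagree (Drug B wins within each cholesterol; Drug T wins overall), so the answer turns on the causal role of cholesterol.
Because the drug influences cholesterol, cholesterol is a post-treatment mediator, not a confounder. Stratifying on it would bias the estimate; the causal effect is the crude pooled difference.
The causal difference is the pooled difference: 0.417 − 0.672 = -0.256.

-0.26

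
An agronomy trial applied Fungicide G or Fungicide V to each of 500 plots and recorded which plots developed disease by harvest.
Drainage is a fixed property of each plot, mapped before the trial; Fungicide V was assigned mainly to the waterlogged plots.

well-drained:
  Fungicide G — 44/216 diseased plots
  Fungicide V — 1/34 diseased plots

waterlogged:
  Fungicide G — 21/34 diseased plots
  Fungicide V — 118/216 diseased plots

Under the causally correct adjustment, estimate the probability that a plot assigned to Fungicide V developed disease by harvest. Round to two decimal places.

The field drainage-specific comparison favours Fungicide V throughout, but the pooled figures favour Fungicide G. The question is whether to condition on field drainage.
Field drainage is set before the fungicide has any effect — it is not caused by the fungicide — and it independently drives the outcome. That makes it a confounder, so the causal comparison is within field drainage levels.
Standardising Fungicide V to the population field drainage mix: 0.500·1/34 + 0.500·118/216 = 0.288.

0.29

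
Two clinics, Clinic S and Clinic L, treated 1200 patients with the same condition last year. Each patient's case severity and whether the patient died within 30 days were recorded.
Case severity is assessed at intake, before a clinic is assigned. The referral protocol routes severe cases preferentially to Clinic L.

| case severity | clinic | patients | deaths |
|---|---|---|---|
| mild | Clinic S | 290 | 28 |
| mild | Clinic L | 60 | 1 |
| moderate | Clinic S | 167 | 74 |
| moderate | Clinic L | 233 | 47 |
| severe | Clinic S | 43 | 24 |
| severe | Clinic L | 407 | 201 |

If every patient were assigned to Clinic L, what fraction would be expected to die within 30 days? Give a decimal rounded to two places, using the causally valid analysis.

0.26

The case severity-specific comparison favours Clinic L throughout, but the pooled figures favour Clinic S. The question is whether to condition on case severity.
Case severity satisfies the back-door criterion: it is not a descendant of the clinic, and it blocks the spurious path from clinic to outcome. Adjusting for it (i.e., using the within-case severity rates) gives the causal effect.
Standardising Clinic L to the population case severity mix: 0.292·1/60 + 0.333·47/233 + 0.375·201/407 = 0.257.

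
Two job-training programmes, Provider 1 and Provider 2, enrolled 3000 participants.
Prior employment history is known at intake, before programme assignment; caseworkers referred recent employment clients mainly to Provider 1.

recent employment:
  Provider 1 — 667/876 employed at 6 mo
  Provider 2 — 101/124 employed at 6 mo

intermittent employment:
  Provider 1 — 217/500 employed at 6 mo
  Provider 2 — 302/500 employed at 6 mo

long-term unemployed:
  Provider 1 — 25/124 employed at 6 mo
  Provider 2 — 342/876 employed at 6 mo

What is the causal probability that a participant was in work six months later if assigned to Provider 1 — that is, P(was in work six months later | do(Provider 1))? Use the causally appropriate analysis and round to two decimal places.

0.47

The stratified and pooled comparisons disagree (Provider 2 wins within each prior employment history; Provider 1 wins overall), so the answer turns on the causal role of prior employment history.
Since prior employment history is a pre-existing factor (not a product of the programme) and it affects the outcome on its own, it is a confounder. The stratified rates, not the pooled rate, identify the causal effect.
Standardising Provider 1 to the population prior employment history mix: 0.333·667/876 + 0.333·217/500 + 0.333·25/124 = 0.466.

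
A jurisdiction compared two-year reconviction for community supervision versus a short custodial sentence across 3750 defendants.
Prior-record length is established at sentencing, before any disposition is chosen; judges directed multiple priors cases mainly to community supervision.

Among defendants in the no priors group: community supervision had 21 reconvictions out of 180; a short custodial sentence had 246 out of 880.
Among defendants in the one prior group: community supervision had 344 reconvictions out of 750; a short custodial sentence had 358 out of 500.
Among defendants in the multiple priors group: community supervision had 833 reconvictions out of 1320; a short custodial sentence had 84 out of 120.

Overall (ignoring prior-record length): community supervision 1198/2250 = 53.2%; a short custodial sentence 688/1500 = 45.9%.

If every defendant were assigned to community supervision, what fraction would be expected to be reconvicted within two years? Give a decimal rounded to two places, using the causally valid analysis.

The prior-record length-specific comparison favours community supervision throughout, but the pooled figures favour a short custodial sentence. The question is whether to condition on prior-record length.
Since prior-record length is a pre-existing factor (not a product of the disposition) and it affects the outcome on its own, it is a confounder. The stratified rates, not the pooled rate, identify the causal effect.
Standardising community supervision to the population prior-record length mix: 0.283·21/180 + 0.333·344/750 + 0.384·833/1320 = 0.428.

0.43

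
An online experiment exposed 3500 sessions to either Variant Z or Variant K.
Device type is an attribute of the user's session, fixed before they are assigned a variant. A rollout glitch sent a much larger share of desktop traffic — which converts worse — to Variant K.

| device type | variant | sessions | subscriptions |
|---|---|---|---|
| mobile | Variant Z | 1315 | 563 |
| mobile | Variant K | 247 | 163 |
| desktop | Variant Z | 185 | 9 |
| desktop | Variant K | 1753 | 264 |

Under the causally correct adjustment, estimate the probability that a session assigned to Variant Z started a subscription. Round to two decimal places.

0.22

The stratified and pooled comparisons disagree (Variant K wins within each device type; Variant Z wins overall), so the answer turns on the causal role of device type.
The imbalance in device type arose from how sessions were allocated, not from anything the variant did; and device type independently affects the outcome. The pooled gap is confounded — condition on device type.
Standardising Variant Z to the population device type mix: 0.446·563/1315 + 0.554·9/185 = 0.218.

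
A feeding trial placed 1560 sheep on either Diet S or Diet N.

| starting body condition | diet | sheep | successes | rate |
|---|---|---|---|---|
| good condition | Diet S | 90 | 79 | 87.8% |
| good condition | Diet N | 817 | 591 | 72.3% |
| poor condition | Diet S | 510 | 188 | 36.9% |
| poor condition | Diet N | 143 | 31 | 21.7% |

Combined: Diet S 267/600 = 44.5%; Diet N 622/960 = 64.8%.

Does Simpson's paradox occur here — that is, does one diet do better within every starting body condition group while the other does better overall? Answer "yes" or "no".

Within each starting body condition level (good condition 87.8% vs 72.3%; poor condition 36.9% vs 21.7%), Diet S has the higher rate every time. Pooled: 44.5% vs 64.8% — Diet N has the higher rate overall. The two comparisons disagree.

yes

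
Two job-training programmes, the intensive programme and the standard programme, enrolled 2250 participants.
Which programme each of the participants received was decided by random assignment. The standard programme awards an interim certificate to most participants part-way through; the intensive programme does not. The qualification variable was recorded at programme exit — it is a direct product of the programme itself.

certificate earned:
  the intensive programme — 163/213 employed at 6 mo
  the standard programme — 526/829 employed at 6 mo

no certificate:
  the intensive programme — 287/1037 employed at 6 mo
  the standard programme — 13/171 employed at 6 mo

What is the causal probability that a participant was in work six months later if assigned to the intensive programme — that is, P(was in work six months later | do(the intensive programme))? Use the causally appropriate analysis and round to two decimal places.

0.36

Because the programme influences qualification attained during the programme, qualification attained during the programme is a post-treatment mediator, not a confounder. Stratifying on it would bias the estimate; the causal effect is the crude pooled difference.
So P(outcome | do(the intensive programme)) is just the pooled rate for the intensive programme: 450/1250 = 0.360.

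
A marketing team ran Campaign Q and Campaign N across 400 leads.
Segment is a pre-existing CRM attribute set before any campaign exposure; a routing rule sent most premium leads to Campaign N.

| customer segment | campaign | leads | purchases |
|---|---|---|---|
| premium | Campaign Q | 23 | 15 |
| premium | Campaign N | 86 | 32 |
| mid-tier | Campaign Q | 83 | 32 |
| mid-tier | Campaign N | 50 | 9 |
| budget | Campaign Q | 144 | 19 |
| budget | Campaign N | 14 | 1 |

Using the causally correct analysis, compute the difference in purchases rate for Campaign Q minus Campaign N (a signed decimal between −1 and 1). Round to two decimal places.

Within every customer segment level Campaign Q has the higher rate, yet pooled Campaign N does — Simpson's reversal.
Since customer segment is a pre-existing factor (not a product of the campaign) and it affects the outcome on its own, it is a confounder. The stratified rates, not the pooled rate, identify the causal effect.
Adjusting over the population distribution of customer segment: 0.273·(0.652−0.372) + 0.333·(0.386−0.180) + 0.395·(0.132−0.071) = +0.169.

+0.17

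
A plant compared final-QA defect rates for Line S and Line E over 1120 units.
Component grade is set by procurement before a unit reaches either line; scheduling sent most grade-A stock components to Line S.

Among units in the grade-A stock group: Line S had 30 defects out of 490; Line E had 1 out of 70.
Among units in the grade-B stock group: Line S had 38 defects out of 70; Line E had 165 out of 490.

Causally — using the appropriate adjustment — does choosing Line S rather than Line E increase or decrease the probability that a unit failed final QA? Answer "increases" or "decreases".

Nothing the line does changes component grade; the imbalance is an allocation artefact. With component grade also predicting the outcome, the pooled figure is confounded, and the within-stratum comparison is the causal one.
Within each level — grade-A stock: 6.1% vs 1.4%; grade-B stock: 54.3% vs 33.7% — Line E is lower every time.

increases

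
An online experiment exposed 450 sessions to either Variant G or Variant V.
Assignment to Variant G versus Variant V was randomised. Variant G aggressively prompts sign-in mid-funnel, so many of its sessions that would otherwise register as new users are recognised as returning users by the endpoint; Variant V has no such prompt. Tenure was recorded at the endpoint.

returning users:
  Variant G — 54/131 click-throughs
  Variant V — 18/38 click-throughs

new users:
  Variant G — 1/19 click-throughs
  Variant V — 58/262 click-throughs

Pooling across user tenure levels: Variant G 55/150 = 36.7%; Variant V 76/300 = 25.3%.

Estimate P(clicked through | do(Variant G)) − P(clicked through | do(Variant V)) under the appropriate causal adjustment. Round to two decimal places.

+0.11

The user tenure-specific comparison favours Variant V throughout, but the pooled figures favour Variant G. The question is whether to condition on user tenure.
User tenure lies on the pathway variant → user tenure → outcome, so adjusting for it blocks the indirect effect. For the total causal effect of variant, use the unadjusted pooled rates.
The causal difference is the pooled difference: 0.367 − 0.253 = +0.113.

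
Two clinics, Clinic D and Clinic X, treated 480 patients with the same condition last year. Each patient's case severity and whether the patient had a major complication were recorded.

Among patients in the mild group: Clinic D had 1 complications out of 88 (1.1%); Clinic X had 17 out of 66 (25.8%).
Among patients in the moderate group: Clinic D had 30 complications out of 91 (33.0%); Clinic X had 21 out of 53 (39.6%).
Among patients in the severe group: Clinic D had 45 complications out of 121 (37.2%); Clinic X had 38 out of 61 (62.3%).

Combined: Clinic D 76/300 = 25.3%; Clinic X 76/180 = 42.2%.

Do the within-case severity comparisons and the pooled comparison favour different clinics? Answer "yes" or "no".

no

Within each case severity level (mild 1.1% vs 25.8%; moderate 33.0% vs 39.6%; severe 37.2% vs 62.3%), Clinic D has the lower rate every time. Pooled: 25.3% vs 42.2% — Clinic D has the lower rate overall. They agree.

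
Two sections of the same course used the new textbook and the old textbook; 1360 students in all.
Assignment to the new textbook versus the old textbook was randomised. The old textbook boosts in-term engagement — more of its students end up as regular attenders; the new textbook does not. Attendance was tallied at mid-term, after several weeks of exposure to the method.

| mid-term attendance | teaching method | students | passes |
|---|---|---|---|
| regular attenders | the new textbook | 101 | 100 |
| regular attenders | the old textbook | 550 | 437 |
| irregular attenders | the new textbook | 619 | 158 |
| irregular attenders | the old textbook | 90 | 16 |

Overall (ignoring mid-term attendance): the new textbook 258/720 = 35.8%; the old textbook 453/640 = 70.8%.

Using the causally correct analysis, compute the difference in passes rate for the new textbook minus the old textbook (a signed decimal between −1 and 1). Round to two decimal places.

-0.35

Mid-term attendance is downstream of the teaching method. One should not condition on a consequence of treatment, so the overall rates are the right comparison.
The causal difference is the pooled difference: 0.358 − 0.708 = -0.349.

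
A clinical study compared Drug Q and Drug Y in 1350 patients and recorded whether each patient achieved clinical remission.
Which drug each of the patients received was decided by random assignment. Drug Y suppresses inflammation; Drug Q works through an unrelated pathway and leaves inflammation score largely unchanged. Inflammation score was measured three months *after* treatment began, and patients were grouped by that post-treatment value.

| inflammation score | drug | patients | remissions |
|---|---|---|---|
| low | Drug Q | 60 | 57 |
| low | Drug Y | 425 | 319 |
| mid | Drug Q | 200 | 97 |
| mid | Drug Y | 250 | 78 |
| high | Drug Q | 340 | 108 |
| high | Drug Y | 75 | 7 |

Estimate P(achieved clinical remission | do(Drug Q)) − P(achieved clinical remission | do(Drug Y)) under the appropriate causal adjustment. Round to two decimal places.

-0.10

Drug Q is higher inside every inflammation score stratum but Drug Y is higher in aggregate. Whether to stratify depends on how inflammation score relates to the drug.
Stratifying would compare drugs among patients the drugs themselves sorted into inflammation score groups — a form of selection on an intermediate. The unconditioned pooled rates give the total causal effect.
The causal difference is the pooled difference: 0.437 − 0.539 = -0.102.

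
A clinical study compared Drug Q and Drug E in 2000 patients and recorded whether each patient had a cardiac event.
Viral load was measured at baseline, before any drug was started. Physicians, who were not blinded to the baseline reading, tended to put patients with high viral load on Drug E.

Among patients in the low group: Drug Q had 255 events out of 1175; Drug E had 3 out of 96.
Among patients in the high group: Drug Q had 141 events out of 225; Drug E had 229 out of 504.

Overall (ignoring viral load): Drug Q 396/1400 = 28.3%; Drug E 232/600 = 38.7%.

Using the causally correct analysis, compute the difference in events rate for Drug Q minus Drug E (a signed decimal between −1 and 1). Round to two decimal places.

The imbalance in viral load arose from how patients were allocated, not from anything the drug did; and viral load independently affects the outcome. The pooled gap is confounded — condition on viral load.
Adjusting over the population distribution of viral load: 0.635·(0.217−0.031) + 0.364·(0.627−0.454) = +0.181.

+0.18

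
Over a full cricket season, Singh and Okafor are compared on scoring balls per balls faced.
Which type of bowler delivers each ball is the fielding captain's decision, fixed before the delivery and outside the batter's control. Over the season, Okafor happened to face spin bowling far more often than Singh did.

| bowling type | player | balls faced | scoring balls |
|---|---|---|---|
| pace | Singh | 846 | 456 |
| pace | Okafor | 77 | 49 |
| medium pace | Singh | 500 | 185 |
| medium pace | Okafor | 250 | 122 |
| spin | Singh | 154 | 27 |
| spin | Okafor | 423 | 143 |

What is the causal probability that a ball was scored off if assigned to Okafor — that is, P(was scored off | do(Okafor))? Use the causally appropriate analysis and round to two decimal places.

0.51

Bowling type differs across players for reasons unrelated to any effect of the player itself, and it separately predicts the outcome — a classic confounder. We must compare within bowling type levels.
Standardising Okafor to the population bowling type mix: 0.410·49/77 + 0.333·122/250 + 0.256·143/423 = 0.510.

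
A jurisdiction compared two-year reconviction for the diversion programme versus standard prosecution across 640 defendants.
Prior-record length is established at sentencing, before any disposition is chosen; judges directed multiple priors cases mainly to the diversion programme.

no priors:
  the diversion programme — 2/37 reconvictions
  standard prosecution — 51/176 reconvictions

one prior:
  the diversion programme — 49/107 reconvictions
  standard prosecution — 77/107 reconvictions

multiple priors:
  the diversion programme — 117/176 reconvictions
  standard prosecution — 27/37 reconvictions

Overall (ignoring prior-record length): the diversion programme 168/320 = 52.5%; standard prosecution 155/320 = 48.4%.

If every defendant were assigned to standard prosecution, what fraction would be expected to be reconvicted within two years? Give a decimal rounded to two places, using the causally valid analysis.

Since prior-record length is a pre-existing factor (not a product of the disposition) and it affects the outcome on its own, it is a confounder. The stratified rates, not the pooled rate, identify the causal effect.
Standardising standard prosecution to the population prior-record length mix: 0.333·51/176 + 0.334·77/107 + 0.333·27/37 = 0.580.

0.58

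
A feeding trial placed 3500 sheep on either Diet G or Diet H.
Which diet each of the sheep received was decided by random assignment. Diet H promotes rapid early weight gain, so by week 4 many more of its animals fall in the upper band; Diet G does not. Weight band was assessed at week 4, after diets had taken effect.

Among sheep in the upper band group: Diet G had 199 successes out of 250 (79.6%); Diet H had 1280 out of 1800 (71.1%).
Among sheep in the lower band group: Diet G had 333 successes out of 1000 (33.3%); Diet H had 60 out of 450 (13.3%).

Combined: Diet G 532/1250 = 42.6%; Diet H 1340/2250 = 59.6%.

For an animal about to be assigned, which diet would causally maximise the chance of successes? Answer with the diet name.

The stratified and pooled comparisons disagree (Diet G wins within each week-4 weight band; Diet H wins overall), so the answer turns on the causal role of week-4 weight band.
Because the diet influences week-4 weight band, week-4 weight band is a post-treatment mediator, not a confounder. Stratifying on it would bias the estimate; the causal effect is the crude pooled difference.
Pooled: Diet G 42.6% vs Diet H 59.6%; Diet H is higher overall.

Diet H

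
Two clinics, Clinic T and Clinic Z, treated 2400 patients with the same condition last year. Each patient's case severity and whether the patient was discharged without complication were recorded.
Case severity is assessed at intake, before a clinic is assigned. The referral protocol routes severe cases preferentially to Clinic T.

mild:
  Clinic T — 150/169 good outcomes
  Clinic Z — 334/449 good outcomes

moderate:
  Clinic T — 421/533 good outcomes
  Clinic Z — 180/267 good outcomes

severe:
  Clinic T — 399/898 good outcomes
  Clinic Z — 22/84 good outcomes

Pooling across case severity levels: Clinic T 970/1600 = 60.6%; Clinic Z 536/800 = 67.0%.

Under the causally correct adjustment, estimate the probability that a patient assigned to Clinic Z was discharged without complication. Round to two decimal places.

Clinic T is higher inside every case severity stratum but Clinic Z is higher in aggregate. Whether to stratify depends on how case severity relates to the clinic.
Case severity is set before the clinic has any effect — it is not caused by the clinic — and it independently drives the outcome. That makes it a confounder, so the causal comparison is within case severity levels.
Standardising Clinic Z to the population case severity mix: 0.258·334/449 + 0.333·180/267 + 0.409·22/84 = 0.523.

0.52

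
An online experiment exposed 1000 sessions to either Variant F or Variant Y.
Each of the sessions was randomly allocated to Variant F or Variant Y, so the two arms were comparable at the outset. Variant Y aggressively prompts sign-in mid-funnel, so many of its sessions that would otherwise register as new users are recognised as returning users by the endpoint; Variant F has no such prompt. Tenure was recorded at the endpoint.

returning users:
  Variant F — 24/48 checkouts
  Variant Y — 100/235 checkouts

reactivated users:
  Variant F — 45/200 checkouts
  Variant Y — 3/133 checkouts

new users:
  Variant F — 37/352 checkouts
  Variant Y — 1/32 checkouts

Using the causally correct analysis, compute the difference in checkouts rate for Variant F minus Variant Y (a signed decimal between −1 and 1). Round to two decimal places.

-0.08

The user tenure-specific comparison favours Variant F throughout, but the pooled figures favour Variant Y. The question is whether to condition on user tenure.
User tenure here is a post-treatment variable shaped by the variant; conditioning on it would introduce bias rather than remove it. The overall comparison is the causal one.
The causal difference is the pooled difference: 0.177 − 0.260 = -0.083.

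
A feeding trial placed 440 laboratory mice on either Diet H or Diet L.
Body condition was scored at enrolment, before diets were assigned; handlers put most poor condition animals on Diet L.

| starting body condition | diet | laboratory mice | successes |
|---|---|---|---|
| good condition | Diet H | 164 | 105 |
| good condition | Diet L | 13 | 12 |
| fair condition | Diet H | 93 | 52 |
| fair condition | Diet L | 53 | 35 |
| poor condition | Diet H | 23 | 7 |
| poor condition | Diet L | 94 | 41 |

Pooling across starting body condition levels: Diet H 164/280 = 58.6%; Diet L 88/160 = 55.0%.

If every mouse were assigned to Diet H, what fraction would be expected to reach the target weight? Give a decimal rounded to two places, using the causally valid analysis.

Starting body condition differs across diets for reasons unrelated to any effect of the diet itself, and it separately predicts the outcome — a classic confounder. We must compare within starting body condition levels.
Standardising Diet H to the population starting body condition mix: 0.402·105/164 + 0.332·52/93 + 0.266·7/23 = 0.524.

0.52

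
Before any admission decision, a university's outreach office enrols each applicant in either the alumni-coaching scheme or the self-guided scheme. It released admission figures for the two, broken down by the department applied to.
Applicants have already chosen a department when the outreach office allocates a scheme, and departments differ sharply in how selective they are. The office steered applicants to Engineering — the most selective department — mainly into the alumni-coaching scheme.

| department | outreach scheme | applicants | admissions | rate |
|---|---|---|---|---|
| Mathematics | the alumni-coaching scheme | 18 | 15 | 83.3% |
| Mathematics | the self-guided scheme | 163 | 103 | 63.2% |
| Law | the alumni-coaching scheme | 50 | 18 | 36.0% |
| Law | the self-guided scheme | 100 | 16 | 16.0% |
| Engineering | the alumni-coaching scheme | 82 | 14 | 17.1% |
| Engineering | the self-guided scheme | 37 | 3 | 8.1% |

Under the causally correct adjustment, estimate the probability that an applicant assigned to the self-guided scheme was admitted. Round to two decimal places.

The imbalance in department arose from how applicants were allocated, not from anything the outreach scheme did; and department independently affects the outcome. The pooled gap is confounded — condition on department.
Standardising the self-guided scheme to the population department mix: 0.402·103/163 + 0.333·16/100 + 0.264·3/37 = 0.329.

0.33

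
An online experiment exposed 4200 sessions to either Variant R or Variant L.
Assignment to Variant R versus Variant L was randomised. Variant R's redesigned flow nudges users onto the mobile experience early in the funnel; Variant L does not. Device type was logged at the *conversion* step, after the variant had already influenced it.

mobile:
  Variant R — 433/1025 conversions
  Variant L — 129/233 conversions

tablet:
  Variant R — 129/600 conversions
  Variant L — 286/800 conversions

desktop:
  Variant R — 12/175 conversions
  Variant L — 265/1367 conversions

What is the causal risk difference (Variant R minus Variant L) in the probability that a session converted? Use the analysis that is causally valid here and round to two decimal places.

+0.04

Device type lies on the pathway variant → device type → outcome, so adjusting for it blocks the indirect effect. For the total causal effect of variant, use the unadjusted pooled rates.
The causal difference is the pooled difference: 0.319 − 0.283 = +0.036.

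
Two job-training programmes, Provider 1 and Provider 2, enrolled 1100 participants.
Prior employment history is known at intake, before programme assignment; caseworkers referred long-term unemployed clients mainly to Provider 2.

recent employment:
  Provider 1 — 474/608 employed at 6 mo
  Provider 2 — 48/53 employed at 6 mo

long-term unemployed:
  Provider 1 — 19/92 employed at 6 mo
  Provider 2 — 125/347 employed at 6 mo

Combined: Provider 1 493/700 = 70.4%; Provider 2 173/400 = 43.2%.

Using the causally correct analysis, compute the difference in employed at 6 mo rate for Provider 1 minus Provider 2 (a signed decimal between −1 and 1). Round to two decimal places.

Here prior employment history is a common cause — it drives both which programme a case falls under and the outcome. The crude comparison mixes populations; the stratum-specific rates are the causally relevant ones.
Adjusting over the population distribution of prior employment history: 0.601·(0.780−0.906) + 0.399·(0.207−0.360) = -0.137.

-0.14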